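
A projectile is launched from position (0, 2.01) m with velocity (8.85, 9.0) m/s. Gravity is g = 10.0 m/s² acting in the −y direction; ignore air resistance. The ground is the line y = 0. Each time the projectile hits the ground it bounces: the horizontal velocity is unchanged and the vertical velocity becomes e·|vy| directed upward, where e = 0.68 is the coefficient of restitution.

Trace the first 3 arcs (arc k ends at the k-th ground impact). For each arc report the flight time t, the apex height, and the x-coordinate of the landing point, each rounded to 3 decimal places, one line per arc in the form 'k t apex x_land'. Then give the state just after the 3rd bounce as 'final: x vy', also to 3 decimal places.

Arc 1: start y=2.010, vy=9.000 → t=2.001, apex=6.060, x_land=17.708, impact vy=-11.009
  bounce: vy ← 0.68·11.009 = 7.486
Arc 2: start y=0.000, vy=7.486 → t=1.497, apex=2.802, x_land=30.959, impact vy=-7.486
  bounce: vy ← 0.68·7.486 = 5.091
Arc 3: start y=0.000, vy=5.091 → t=1.018, apex=1.296, x_land=39.969, impact vy=-5.091
  bounce: vy ← 0.68·5.091 = 3.462

1 2.001 6.060 17.708
2 1.497 2.802 30.959
3 1.018 1.296 39.969
final: 39.969 3.462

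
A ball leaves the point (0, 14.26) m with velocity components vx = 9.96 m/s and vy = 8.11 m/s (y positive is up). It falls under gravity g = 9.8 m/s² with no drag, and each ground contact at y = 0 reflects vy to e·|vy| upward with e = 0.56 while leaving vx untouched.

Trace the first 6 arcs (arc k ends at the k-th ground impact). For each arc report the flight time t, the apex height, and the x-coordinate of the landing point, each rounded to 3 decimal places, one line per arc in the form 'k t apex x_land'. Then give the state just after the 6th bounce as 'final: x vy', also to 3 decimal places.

1 2.724 17.616 27.127
2 2.124 5.524 48.278
3 1.189 1.732 60.123
4 0.666 0.543 66.756
5 0.373 0.170 70.470
6 0.209 0.053 72.550
final: 72.550 0.573

Arc 1: start y=14.260, vy=8.110 → t=2.724, apex=17.616, x_land=27.127, impact vy=-18.581
  bounce: vy ← 0.56·18.581 = 10.406
Arc 2: start y=0.000, vy=10.406 → t=2.124, apex=5.524, x_land=48.278, impact vy=-10.406
  bounce: vy ← 0.56·10.406 = 5.827
Arc 3: start y=0.000, vy=5.827 → t=1.189, apex=1.732, x_land=60.123, impact vy=-5.827
  bounce: vy ← 0.56·5.827 = 3.263
Arc 4: start y=0.000, vy=3.263 → t=0.666, apex=0.543, x_land=66.756, impact vy=-3.263
  bounce: vy ← 0.56·3.263 = 1.827
Arc 5: start y=0.000, vy=1.827 → t=0.373, apex=0.170, x_land=70.470, impact vy=-1.827
  bounce: vy ← 0.56·1.827 = 1.023
Arc 6: start y=0.000, vy=1.023 → t=0.209, apex=0.053, x_land=72.550, impact vy=-1.023
  bounce: vy ← 0.56·1.023 = 0.573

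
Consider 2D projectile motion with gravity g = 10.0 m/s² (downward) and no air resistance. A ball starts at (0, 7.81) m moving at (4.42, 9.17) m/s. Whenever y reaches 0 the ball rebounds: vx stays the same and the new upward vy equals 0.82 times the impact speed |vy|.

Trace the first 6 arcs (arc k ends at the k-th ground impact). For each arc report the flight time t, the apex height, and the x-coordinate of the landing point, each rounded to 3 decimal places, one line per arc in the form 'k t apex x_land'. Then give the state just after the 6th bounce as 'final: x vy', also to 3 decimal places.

Arc 1: start y=7.810, vy=9.170 → t=2.467, apex=12.014, x_land=10.905, impact vy=-15.501
  bounce: vy ← 0.82·15.501 = 12.711
Arc 2: start y=0.000, vy=12.711 → t=2.542, apex=8.079, x_land=22.141, impact vy=-12.711
  bounce: vy ← 0.82·12.711 = 10.423
Arc 3: start y=0.000, vy=10.423 → t=2.085, apex=5.432, x_land=31.355, impact vy=-10.423
  bounce: vy ← 0.82·10.423 = 8.547
Arc 4: start y=0.000, vy=8.547 → t=1.709, apex=3.652, x_land=38.911, impact vy=-8.547
  bounce: vy ← 0.82·8.547 = 7.008
Arc 5: start y=0.000, vy=7.008 → t=1.402, apex=2.456, x_land=45.106, impact vy=-7.008
  bounce: vy ← 0.82·7.008 = 5.747
Arc 6: start y=0.000, vy=5.747 → t=1.149, apex=1.651, x_land=50.186, impact vy=-5.747
  bounce: vy ← 0.82·5.747 = 4.712

1 2.467 12.014 10.905
2 2.542 8.079 22.141
3 2.085 5.432 31.355
4 1.709 3.652 38.911
5 1.402 2.456 45.106
6 1.149 1.651 50.186
final: 50.186 4.712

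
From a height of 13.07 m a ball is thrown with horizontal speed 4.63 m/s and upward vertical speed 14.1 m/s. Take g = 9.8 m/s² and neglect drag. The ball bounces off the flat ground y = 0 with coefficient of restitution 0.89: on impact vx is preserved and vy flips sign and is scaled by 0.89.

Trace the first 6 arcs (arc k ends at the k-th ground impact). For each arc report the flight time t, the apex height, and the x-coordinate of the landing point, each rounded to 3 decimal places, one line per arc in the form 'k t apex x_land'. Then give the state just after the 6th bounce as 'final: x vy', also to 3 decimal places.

1 3.615 23.213 16.739
2 3.874 18.387 34.677
3 3.448 14.565 50.642
4 3.069 11.537 64.850
5 2.731 9.138 77.496
6 2.431 7.238 88.751
final: 88.751 10.601

Arc 1: start y=13.070, vy=14.100 → t=3.615, apex=23.213, x_land=16.739, impact vy=-21.330
  bounce: vy ← 0.89·21.330 = 18.984
Arc 2: start y=0.000, vy=18.984 → t=3.874, apex=18.387, x_land=34.677, impact vy=-18.984
  bounce: vy ← 0.89·18.984 = 16.896
Arc 3: start y=0.000, vy=16.896 → t=3.448, apex=14.565, x_land=50.642, impact vy=-16.896
  bounce: vy ← 0.89·16.896 = 15.037
Arc 4: start y=0.000, vy=15.037 → t=3.069, apex=11.537, x_land=64.850, impact vy=-15.037
  bounce: vy ← 0.89·15.037 = 13.383
Arc 5: start y=0.000, vy=13.383 → t=2.731, apex=9.138, x_land=77.496, impact vy=-13.383
  bounce: vy ← 0.89·13.383 = 11.911
Arc 6: start y=0.000, vy=11.911 → t=2.431, apex=7.238, x_land=88.751, impact vy=-11.911
  bounce: vy ← 0.89·11.911 = 10.601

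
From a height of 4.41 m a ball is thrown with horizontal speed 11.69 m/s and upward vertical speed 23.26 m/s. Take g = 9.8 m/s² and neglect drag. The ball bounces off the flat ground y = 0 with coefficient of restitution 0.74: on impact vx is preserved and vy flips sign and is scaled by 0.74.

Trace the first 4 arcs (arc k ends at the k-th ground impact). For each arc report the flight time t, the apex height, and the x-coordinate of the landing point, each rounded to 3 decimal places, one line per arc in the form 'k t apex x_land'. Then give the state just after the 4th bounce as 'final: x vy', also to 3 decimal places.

Arc 1: start y=4.410, vy=23.260 → t=4.930, apex=32.013, x_land=57.626, impact vy=-25.049
  bounce: vy ← 0.74·25.049 = 18.536
Arc 2: start y=0.000, vy=18.536 → t=3.783, apex=17.531, x_land=101.849, impact vy=-18.536
  bounce: vy ← 0.74·18.536 = 13.717
Arc 3: start y=0.000, vy=13.717 → t=2.799, apex=9.600, x_land=134.573, impact vy=-13.717
  bounce: vy ← 0.74·13.717 = 10.151
Arc 4: start y=0.000, vy=10.151 → t=2.072, apex=5.257, x_land=158.790, impact vy=-10.151
  bounce: vy ← 0.74·10.151 = 7.511

1 4.930 32.013 57.626
2 3.783 17.531 101.849
3 2.799 9.600 134.573
4 2.072 5.257 158.790
final: 158.790 7.511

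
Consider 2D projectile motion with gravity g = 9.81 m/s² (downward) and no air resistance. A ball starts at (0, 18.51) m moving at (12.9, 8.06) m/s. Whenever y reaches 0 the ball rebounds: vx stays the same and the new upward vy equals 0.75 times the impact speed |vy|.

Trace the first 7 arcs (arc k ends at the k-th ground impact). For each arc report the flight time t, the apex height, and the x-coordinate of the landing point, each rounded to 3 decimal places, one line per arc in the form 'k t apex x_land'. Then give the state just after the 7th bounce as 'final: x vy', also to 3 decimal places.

1 2.931 21.821 37.808
2 3.164 12.274 78.621
3 2.373 6.904 109.230
4 1.780 3.884 132.188
5 1.335 2.185 149.406
6 1.001 1.229 162.319
7 0.751 0.691 172.005
final: 172.005 2.762

Arc 1: start y=18.510, vy=8.060 → t=2.931, apex=21.821, x_land=37.808, impact vy=-20.691
  bounce: vy ← 0.75·20.691 = 15.518
Arc 2: start y=0.000, vy=15.518 → t=3.164, apex=12.274, x_land=78.621, impact vy=-15.518
  bounce: vy ← 0.75·15.518 = 11.639
Arc 3: start y=0.000, vy=11.639 → t=2.373, apex=6.904, x_land=109.230, impact vy=-11.639
  bounce: vy ← 0.75·11.639 = 8.729
Arc 4: start y=0.000, vy=8.729 → t=1.780, apex=3.884, x_land=132.188, impact vy=-8.729
  bounce: vy ← 0.75·8.729 = 6.547
Arc 5: start y=0.000, vy=6.547 → t=1.335, apex=2.185, x_land=149.406, impact vy=-6.547
  bounce: vy ← 0.75·6.547 = 4.910
Arc 6: start y=0.000, vy=4.910 → t=1.001, apex=1.229, x_land=162.319, impact vy=-4.910
  bounce: vy ← 0.75·4.910 = 3.683
Arc 7: start y=0.000, vy=3.683 → t=0.751, apex=0.691, x_land=172.005, impact vy=-3.683
  bounce: vy ← 0.75·3.683 = 2.762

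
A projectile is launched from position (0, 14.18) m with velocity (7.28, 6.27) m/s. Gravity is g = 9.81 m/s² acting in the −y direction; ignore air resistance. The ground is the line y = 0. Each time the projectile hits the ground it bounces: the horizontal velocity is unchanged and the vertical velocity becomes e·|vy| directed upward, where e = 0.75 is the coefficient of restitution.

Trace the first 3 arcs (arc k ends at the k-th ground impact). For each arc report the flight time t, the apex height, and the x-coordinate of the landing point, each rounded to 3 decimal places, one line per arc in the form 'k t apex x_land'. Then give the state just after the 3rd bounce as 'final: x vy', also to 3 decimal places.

Arc 1: start y=14.180, vy=6.270 → t=2.456, apex=16.184, x_land=17.877, impact vy=-17.819
  bounce: vy ← 0.75·17.819 = 13.364
Arc 2: start y=0.000, vy=13.364 → t=2.725, apex=9.103, x_land=37.712, impact vy=-13.364
  bounce: vy ← 0.75·13.364 = 10.023
Arc 3: start y=0.000, vy=10.023 → t=2.043, apex=5.121, x_land=52.589, impact vy=-10.023
  bounce: vy ← 0.75·10.023 = 7.517

1 2.456 16.184 17.877
2 2.725 9.103 37.712
3 2.043 5.121 52.589
final: 52.589 7.517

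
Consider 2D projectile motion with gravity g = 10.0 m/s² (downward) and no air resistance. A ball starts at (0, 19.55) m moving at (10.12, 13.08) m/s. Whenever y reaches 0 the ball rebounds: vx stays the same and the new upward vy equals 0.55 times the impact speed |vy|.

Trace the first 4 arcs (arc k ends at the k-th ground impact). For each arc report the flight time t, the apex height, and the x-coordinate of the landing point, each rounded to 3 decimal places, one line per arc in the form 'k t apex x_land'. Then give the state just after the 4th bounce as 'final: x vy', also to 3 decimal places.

1 3.679 28.104 37.230
2 2.608 8.502 63.622
3 1.434 2.572 78.138
4 0.789 0.778 86.121
final: 86.121 2.169

Arc 1: start y=19.550, vy=13.080 → t=3.679, apex=28.104, x_land=37.230, impact vy=-23.708
  bounce: vy ← 0.55·23.708 = 13.040
Arc 2: start y=0.000, vy=13.040 → t=2.608, apex=8.502, x_land=63.622, impact vy=-13.040
  bounce: vy ← 0.55·13.040 = 7.172
Arc 3: start y=0.000, vy=7.172 → t=1.434, apex=2.572, x_land=78.138, impact vy=-7.172
  bounce: vy ← 0.55·7.172 = 3.944
Arc 4: start y=0.000, vy=3.944 → t=0.789, apex=0.778, x_land=86.121, impact vy=-3.944
  bounce: vy ← 0.55·3.944 = 2.169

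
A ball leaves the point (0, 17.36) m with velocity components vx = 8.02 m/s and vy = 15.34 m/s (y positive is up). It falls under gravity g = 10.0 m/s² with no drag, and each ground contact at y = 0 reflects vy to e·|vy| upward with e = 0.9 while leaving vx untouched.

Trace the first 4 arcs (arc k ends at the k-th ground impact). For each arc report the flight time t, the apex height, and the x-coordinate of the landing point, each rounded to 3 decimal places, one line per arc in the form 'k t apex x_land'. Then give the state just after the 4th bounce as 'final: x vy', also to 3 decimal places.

1 3.948 29.126 31.659
2 4.344 23.592 66.501
3 3.910 19.109 97.859
4 3.519 15.479 126.081
final: 126.081 15.835

Arc 1: start y=17.360, vy=15.340 → t=3.948, apex=29.126, x_land=31.659, impact vy=-24.135
  bounce: vy ← 0.9·24.135 = 21.722
Arc 2: start y=0.000, vy=21.722 → t=4.344, apex=23.592, x_land=66.501, impact vy=-21.722
  bounce: vy ← 0.9·21.722 = 19.550
Arc 3: start y=0.000, vy=19.550 → t=3.910, apex=19.109, x_land=97.859, impact vy=-19.550
  bounce: vy ← 0.9·19.550 = 17.595
Arc 4: start y=0.000, vy=17.595 → t=3.519, apex=15.479, x_land=126.081, impact vy=-17.595
  bounce: vy ← 0.9·17.595 = 15.835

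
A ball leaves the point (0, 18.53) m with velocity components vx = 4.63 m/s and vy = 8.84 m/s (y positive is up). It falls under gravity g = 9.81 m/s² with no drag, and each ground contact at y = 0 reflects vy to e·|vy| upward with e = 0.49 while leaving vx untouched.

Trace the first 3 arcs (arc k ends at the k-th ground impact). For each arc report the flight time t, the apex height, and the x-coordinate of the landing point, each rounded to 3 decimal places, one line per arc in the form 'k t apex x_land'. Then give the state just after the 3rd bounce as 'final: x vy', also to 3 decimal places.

Arc 1: start y=18.530, vy=8.840 → t=3.044, apex=22.513, x_land=14.091, impact vy=-21.017
  bounce: vy ← 0.49·21.017 = 10.298
Arc 2: start y=0.000, vy=10.298 → t=2.100, apex=5.405, x_land=23.812, impact vy=-10.298
  bounce: vy ← 0.49·10.298 = 5.046
Arc 3: start y=0.000, vy=5.046 → t=1.029, apex=1.298, x_land=28.575, impact vy=-5.046
  bounce: vy ← 0.49·5.046 = 2.473

1 3.044 22.513 14.091
2 2.100 5.405 23.812
3 1.029 1.298 28.575
final: 28.575 2.473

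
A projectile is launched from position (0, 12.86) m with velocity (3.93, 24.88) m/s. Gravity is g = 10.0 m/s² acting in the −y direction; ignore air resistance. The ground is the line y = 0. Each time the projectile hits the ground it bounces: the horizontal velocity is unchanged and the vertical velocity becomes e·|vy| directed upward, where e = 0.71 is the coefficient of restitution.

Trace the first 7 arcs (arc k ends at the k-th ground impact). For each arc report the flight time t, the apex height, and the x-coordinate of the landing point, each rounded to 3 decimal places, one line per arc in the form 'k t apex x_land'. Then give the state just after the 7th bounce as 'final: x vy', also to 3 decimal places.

Arc 1: start y=12.860, vy=24.880 → t=5.448, apex=43.811, x_land=21.411, impact vy=-29.601
  bounce: vy ← 0.71·29.601 = 21.017
Arc 2: start y=0.000, vy=21.017 → t=4.203, apex=22.085, x_land=37.930, impact vy=-21.017
  bounce: vy ← 0.71·21.017 = 14.922
Arc 3: start y=0.000, vy=14.922 → t=2.984, apex=11.133, x_land=49.659, impact vy=-14.922
  bounce: vy ← 0.71·14.922 = 10.594
Arc 4: start y=0.000, vy=10.594 → t=2.119, apex=5.612, x_land=57.986, impact vy=-10.594
  bounce: vy ← 0.71·10.594 = 7.522
Arc 5: start y=0.000, vy=7.522 → t=1.504, apex=2.829, x_land=63.898, impact vy=-7.522
  bounce: vy ← 0.71·7.522 = 5.341
Arc 6: start y=0.000, vy=5.341 → t=1.068, apex=1.426, x_land=68.096, impact vy=-5.341
  bounce: vy ← 0.71·5.341 = 3.792
Arc 7: start y=0.000, vy=3.792 → t=0.758, apex=0.719, x_land=71.076, impact vy=-3.792
  bounce: vy ← 0.71·3.792 = 2.692

1 5.448 43.811 21.411
2 4.203 22.085 37.930
3 2.984 11.133 49.659
4 2.119 5.612 57.986
5 1.504 2.829 63.898
6 1.068 1.426 68.096
7 0.758 0.719 71.076
final: 71.076 2.692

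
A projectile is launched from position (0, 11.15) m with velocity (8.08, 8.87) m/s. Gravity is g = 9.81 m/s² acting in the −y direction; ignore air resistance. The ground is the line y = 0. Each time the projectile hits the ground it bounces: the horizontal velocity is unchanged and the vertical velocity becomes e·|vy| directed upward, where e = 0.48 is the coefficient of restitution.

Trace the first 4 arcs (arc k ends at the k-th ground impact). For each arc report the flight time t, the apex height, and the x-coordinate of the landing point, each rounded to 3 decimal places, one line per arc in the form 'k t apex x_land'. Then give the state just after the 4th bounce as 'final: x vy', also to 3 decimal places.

Arc 1: start y=11.150, vy=8.870 → t=2.662, apex=15.160, x_land=21.511, impact vy=-17.246
  bounce: vy ← 0.48·17.246 = 8.278
Arc 2: start y=0.000, vy=8.278 → t=1.688, apex=3.493, x_land=35.148, impact vy=-8.278
  bounce: vy ← 0.48·8.278 = 3.974
Arc 3: start y=0.000, vy=3.974 → t=0.810, apex=0.805, x_land=41.693, impact vy=-3.974
  bounce: vy ← 0.48·3.974 = 1.907
Arc 4: start y=0.000, vy=1.907 → t=0.389, apex=0.185, x_land=44.835, impact vy=-1.907
  bounce: vy ← 0.48·1.907 = 0.916

1 2.662 15.160 21.511
2 1.688 3.493 35.148
3 0.810 0.805 41.693
4 0.389 0.185 44.835
final: 44.835 0.916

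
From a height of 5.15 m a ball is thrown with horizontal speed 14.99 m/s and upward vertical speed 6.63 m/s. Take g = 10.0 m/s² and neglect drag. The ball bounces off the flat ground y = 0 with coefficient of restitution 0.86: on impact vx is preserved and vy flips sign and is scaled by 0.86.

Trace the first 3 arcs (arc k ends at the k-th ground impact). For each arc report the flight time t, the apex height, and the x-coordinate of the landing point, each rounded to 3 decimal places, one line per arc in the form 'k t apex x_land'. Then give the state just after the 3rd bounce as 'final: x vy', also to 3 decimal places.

Arc 1: start y=5.150, vy=6.630 → t=1.875, apex=7.348, x_land=28.110, impact vy=-12.123
  bounce: vy ← 0.86·12.123 = 10.425
Arc 2: start y=0.000, vy=10.425 → t=2.085, apex=5.434, x_land=59.366, impact vy=-10.425
  bounce: vy ← 0.86·10.425 = 8.966
Arc 3: start y=0.000, vy=8.966 → t=1.793, apex=4.019, x_land=86.245, impact vy=-8.966
  bounce: vy ← 0.86·8.966 = 7.711

1 1.875 7.348 28.110
2 2.085 5.434 59.366
3 1.793 4.019 86.245
final: 86.245 7.711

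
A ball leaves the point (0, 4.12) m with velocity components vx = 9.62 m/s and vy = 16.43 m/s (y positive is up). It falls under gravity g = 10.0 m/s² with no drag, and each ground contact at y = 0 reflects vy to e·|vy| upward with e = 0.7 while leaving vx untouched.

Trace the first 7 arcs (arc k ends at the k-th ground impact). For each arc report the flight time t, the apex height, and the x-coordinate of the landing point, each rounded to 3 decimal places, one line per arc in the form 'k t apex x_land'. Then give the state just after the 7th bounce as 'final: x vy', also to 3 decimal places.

1 3.520 17.617 33.863
2 2.628 8.632 59.144
3 1.840 4.230 76.840
4 1.288 2.073 89.228
5 0.901 1.016 97.899
6 0.631 0.498 103.969
7 0.442 0.244 108.218
final: 108.218 1.546

Arc 1: start y=4.120, vy=16.430 → t=3.520, apex=17.617, x_land=33.863, impact vy=-18.771
  bounce: vy ← 0.7·18.771 = 13.140
Arc 2: start y=0.000, vy=13.140 → t=2.628, apex=8.632, x_land=59.144, impact vy=-13.140
  bounce: vy ← 0.7·13.140 = 9.198
Arc 3: start y=0.000, vy=9.198 → t=1.840, apex=4.230, x_land=76.840, impact vy=-9.198
  bounce: vy ← 0.7·9.198 = 6.438
Arc 4: start y=0.000, vy=6.438 → t=1.288, apex=2.073, x_land=89.228, impact vy=-6.438
  bounce: vy ← 0.7·6.438 = 4.507
Arc 5: start y=0.000, vy=4.507 → t=0.901, apex=1.016, x_land=97.899, impact vy=-4.507
  bounce: vy ← 0.7·4.507 = 3.155
Arc 6: start y=0.000, vy=3.155 → t=0.631, apex=0.498, x_land=103.969, impact vy=-3.155
  bounce: vy ← 0.7·3.155 = 2.208
Arc 7: start y=0.000, vy=2.208 → t=0.442, apex=0.244, x_land=108.218, impact vy=-2.208
  bounce: vy ← 0.7·2.208 = 1.546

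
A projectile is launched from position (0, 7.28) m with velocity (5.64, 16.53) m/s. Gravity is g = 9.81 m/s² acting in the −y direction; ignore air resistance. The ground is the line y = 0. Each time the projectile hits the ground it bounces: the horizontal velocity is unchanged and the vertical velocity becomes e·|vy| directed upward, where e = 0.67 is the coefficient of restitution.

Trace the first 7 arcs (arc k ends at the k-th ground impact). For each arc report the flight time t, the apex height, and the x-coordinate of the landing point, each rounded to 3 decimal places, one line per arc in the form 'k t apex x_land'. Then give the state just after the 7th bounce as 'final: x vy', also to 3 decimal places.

Arc 1: start y=7.280, vy=16.530 → t=3.764, apex=21.207, x_land=21.231, impact vy=-20.398
  bounce: vy ← 0.67·20.398 = 13.667
Arc 2: start y=0.000, vy=13.667 → t=2.786, apex=9.520, x_land=36.945, impact vy=-13.667
  bounce: vy ← 0.67·13.667 = 9.157
Arc 3: start y=0.000, vy=9.157 → t=1.867, apex=4.273, x_land=47.474, impact vy=-9.157
  bounce: vy ← 0.67·9.157 = 6.135
Arc 4: start y=0.000, vy=6.135 → t=1.251, apex=1.918, x_land=54.528, impact vy=-6.135
  bounce: vy ← 0.67·6.135 = 4.110
Arc 5: start y=0.000, vy=4.110 → t=0.838, apex=0.861, x_land=59.255, impact vy=-4.110
  bounce: vy ← 0.67·4.110 = 2.754
Arc 6: start y=0.000, vy=2.754 → t=0.561, apex=0.387, x_land=62.421, impact vy=-2.754
  bounce: vy ← 0.67·2.754 = 1.845
Arc 7: start y=0.000, vy=1.845 → t=0.376, apex=0.174, x_land=64.543, impact vy=-1.845
  bounce: vy ← 0.67·1.845 = 1.236

1 3.764 21.207 21.231
2 2.786 9.520 36.945
3 1.867 4.273 47.474
4 1.251 1.918 54.528
5 0.838 0.861 59.255
6 0.561 0.387 62.421
7 0.376 0.174 64.543
final: 64.543 1.236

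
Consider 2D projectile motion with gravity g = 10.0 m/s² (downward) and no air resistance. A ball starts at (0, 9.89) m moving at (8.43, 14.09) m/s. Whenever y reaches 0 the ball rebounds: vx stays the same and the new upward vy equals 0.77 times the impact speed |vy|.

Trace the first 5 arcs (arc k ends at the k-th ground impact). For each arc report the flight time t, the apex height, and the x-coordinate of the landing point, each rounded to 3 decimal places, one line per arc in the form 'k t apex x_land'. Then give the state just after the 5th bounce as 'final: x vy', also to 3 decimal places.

1 3.400 19.816 28.660
2 3.066 11.749 54.505
3 2.361 6.966 74.406
4 1.818 4.130 89.729
5 1.400 2.449 101.528
final: 101.528 5.389

Arc 1: start y=9.890, vy=14.090 → t=3.400, apex=19.816, x_land=28.660, impact vy=-19.908
  bounce: vy ← 0.77·19.908 = 15.329
Arc 2: start y=0.000, vy=15.329 → t=3.066, apex=11.749, x_land=54.505, impact vy=-15.329
  bounce: vy ← 0.77·15.329 = 11.803
Arc 3: start y=0.000, vy=11.803 → t=2.361, apex=6.966, x_land=74.406, impact vy=-11.803
  bounce: vy ← 0.77·11.803 = 9.089
Arc 4: start y=0.000, vy=9.089 → t=1.818, apex=4.130, x_land=89.729, impact vy=-9.089
  bounce: vy ← 0.77·9.089 = 6.998
Arc 5: start y=0.000, vy=6.998 → t=1.400, apex=2.449, x_land=101.528, impact vy=-6.998
  bounce: vy ← 0.77·6.998 = 5.389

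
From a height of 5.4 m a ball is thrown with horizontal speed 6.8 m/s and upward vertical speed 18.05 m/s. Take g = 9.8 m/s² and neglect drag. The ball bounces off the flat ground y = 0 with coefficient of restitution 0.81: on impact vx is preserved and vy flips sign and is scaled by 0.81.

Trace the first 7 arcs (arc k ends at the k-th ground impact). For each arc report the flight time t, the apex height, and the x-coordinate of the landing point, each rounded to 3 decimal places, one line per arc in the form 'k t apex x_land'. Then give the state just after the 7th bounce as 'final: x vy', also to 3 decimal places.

1 3.962 22.023 26.940
2 3.434 14.449 50.294
3 2.782 9.480 69.211
4 2.253 6.220 84.534
5 1.825 4.081 96.945
6 1.478 2.677 106.998
7 1.198 1.757 115.141
final: 115.141 4.753

Arc 1: start y=5.400, vy=18.050 → t=3.962, apex=22.023, x_land=26.940, impact vy=-20.776
  bounce: vy ← 0.81·20.776 = 16.829
Arc 2: start y=0.000, vy=16.829 → t=3.434, apex=14.449, x_land=50.294, impact vy=-16.829
  bounce: vy ← 0.81·16.829 = 13.631
Arc 3: start y=0.000, vy=13.631 → t=2.782, apex=9.480, x_land=69.211, impact vy=-13.631
  bounce: vy ← 0.81·13.631 = 11.041
Arc 4: start y=0.000, vy=11.041 → t=2.253, apex=6.220, x_land=84.534, impact vy=-11.041
  bounce: vy ← 0.81·11.041 = 8.943
Arc 5: start y=0.000, vy=8.943 → t=1.825, apex=4.081, x_land=96.945, impact vy=-8.943
  bounce: vy ← 0.81·8.943 = 7.244
Arc 6: start y=0.000, vy=7.244 → t=1.478, apex=2.677, x_land=106.998, impact vy=-7.244
  bounce: vy ← 0.81·7.244 = 5.868
Arc 7: start y=0.000, vy=5.868 → t=1.198, apex=1.757, x_land=115.141, impact vy=-5.868
  bounce: vy ← 0.81·5.868 = 4.753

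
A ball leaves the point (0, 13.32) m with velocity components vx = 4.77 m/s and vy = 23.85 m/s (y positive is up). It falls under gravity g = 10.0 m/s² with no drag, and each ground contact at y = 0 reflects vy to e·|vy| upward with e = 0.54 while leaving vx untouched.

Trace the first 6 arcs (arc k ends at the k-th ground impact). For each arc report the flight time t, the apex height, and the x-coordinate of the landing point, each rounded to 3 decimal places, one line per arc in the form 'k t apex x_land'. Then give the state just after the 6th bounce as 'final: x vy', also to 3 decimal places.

1 5.275 41.761 25.162
2 3.121 12.178 40.050
3 1.685 3.551 48.090
4 0.910 1.035 52.431
5 0.491 0.302 54.776
6 0.265 0.088 56.041
final: 56.041 0.717

Arc 1: start y=13.320, vy=23.850 → t=5.275, apex=41.761, x_land=25.162, impact vy=-28.900
  bounce: vy ← 0.54·28.900 = 15.606
Arc 2: start y=0.000, vy=15.606 → t=3.121, apex=12.178, x_land=40.050, impact vy=-15.606
  bounce: vy ← 0.54·15.606 = 8.427
Arc 3: start y=0.000, vy=8.427 → t=1.685, apex=3.551, x_land=48.090, impact vy=-8.427
  bounce: vy ← 0.54·8.427 = 4.551
Arc 4: start y=0.000, vy=4.551 → t=0.910, apex=1.035, x_land=52.431, impact vy=-4.551
  bounce: vy ← 0.54·4.551 = 2.457
Arc 5: start y=0.000, vy=2.457 → t=0.491, apex=0.302, x_land=54.776, impact vy=-2.457
  bounce: vy ← 0.54·2.457 = 1.327
Arc 6: start y=0.000, vy=1.327 → t=0.265, apex=0.088, x_land=56.041, impact vy=-1.327
  bounce: vy ← 0.54·1.327 = 0.717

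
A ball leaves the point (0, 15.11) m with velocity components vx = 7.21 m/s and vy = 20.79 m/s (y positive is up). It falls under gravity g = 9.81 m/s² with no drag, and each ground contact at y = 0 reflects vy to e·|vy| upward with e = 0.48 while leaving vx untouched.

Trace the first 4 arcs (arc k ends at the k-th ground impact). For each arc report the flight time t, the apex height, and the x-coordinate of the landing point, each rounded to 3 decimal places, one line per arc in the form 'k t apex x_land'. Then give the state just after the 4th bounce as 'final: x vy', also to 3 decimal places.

1 4.871 37.140 35.120
2 2.642 8.557 54.166
3 1.268 1.972 63.308
4 0.609 0.454 67.696
final: 67.696 1.433

Arc 1: start y=15.110, vy=20.790 → t=4.871, apex=37.140, x_land=35.120, impact vy=-26.994
  bounce: vy ← 0.48·26.994 = 12.957
Arc 2: start y=0.000, vy=12.957 → t=2.642, apex=8.557, x_land=54.166, impact vy=-12.957
  bounce: vy ← 0.48·12.957 = 6.219
Arc 3: start y=0.000, vy=6.219 → t=1.268, apex=1.972, x_land=63.308, impact vy=-6.219
  bounce: vy ← 0.48·6.219 = 2.985
Arc 4: start y=0.000, vy=2.985 → t=0.609, apex=0.454, x_land=67.696, impact vy=-2.985
  bounce: vy ← 0.48·2.985 = 1.433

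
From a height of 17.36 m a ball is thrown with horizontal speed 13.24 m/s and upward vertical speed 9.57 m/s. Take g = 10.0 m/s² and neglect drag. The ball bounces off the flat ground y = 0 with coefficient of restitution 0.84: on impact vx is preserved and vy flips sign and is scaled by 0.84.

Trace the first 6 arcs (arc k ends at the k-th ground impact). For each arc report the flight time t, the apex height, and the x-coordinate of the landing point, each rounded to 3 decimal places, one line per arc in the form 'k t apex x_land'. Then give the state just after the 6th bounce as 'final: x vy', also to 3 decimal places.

Arc 1: start y=17.360, vy=9.570 → t=3.052, apex=21.939, x_land=40.405, impact vy=-20.947
  bounce: vy ← 0.84·20.947 = 17.596
Arc 2: start y=0.000, vy=17.596 → t=3.519, apex=15.480, x_land=86.998, impact vy=-17.596
  bounce: vy ← 0.84·17.596 = 14.780
Arc 3: start y=0.000, vy=14.780 → t=2.956, apex=10.923, x_land=126.136, impact vy=-14.780
  bounce: vy ← 0.84·14.780 = 12.415
Arc 4: start y=0.000, vy=12.415 → t=2.483, apex=7.707, x_land=159.013, impact vy=-12.415
  bounce: vy ← 0.84·12.415 = 10.429
Arc 5: start y=0.000, vy=10.429 → t=2.086, apex=5.438, x_land=186.629, impact vy=-10.429
  bounce: vy ← 0.84·10.429 = 8.760
Arc 6: start y=0.000, vy=8.760 → t=1.752, apex=3.837, x_land=209.826, impact vy=-8.760
  bounce: vy ← 0.84·8.760 = 7.359

1 3.052 21.939 40.405
2 3.519 15.480 86.998
3 2.956 10.923 126.136
4 2.483 7.707 159.013
5 2.086 5.438 186.629
6 1.752 3.837 209.826
final: 209.826 7.359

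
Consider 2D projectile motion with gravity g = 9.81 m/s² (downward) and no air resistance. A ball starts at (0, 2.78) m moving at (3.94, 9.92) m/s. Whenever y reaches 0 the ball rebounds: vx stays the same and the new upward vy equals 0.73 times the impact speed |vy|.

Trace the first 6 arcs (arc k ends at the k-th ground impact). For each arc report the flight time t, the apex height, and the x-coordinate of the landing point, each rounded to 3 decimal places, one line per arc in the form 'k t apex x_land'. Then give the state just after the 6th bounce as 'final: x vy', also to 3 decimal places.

1 2.272 7.796 8.951
2 1.841 4.154 16.203
3 1.344 2.214 21.497
4 0.981 1.180 25.362
5 0.716 0.629 28.183
6 0.523 0.335 30.242
final: 30.242 1.872

Arc 1: start y=2.780, vy=9.920 → t=2.272, apex=7.796, x_land=8.951, impact vy=-12.367
  bounce: vy ← 0.73·12.367 = 9.028
Arc 2: start y=0.000, vy=9.028 → t=1.841, apex=4.154, x_land=16.203, impact vy=-9.028
  bounce: vy ← 0.73·9.028 = 6.591
Arc 3: start y=0.000, vy=6.591 → t=1.344, apex=2.214, x_land=21.497, impact vy=-6.591
  bounce: vy ← 0.73·6.591 = 4.811
Arc 4: start y=0.000, vy=4.811 → t=0.981, apex=1.180, x_land=25.362, impact vy=-4.811
  bounce: vy ← 0.73·4.811 = 3.512
Arc 5: start y=0.000, vy=3.512 → t=0.716, apex=0.629, x_land=28.183, impact vy=-3.512
  bounce: vy ← 0.73·3.512 = 2.564
Arc 6: start y=0.000, vy=2.564 → t=0.523, apex=0.335, x_land=30.242, impact vy=-2.564
  bounce: vy ← 0.73·2.564 = 1.872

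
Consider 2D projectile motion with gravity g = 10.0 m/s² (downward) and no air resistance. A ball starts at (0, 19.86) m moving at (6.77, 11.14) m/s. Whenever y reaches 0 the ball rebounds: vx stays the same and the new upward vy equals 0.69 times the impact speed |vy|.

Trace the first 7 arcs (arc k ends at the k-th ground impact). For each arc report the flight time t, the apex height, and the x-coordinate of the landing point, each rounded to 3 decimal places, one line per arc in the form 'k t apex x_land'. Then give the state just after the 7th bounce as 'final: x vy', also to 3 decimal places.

1 3.397 26.065 22.999
2 3.151 12.410 44.330
3 2.174 5.908 59.048
4 1.500 2.813 69.204
5 1.035 1.339 76.212
6 0.714 0.638 81.047
7 0.493 0.304 84.383
final: 84.383 1.700

Arc 1: start y=19.860, vy=11.140 → t=3.397, apex=26.065, x_land=22.999, impact vy=-22.832
  bounce: vy ← 0.69·22.832 = 15.754
Arc 2: start y=0.000, vy=15.754 → t=3.151, apex=12.410, x_land=44.330, impact vy=-15.754
  bounce: vy ← 0.69·15.754 = 10.870
Arc 3: start y=0.000, vy=10.870 → t=2.174, apex=5.908, x_land=59.048, impact vy=-10.870
  bounce: vy ← 0.69·10.870 = 7.501
Arc 4: start y=0.000, vy=7.501 → t=1.500, apex=2.813, x_land=69.204, impact vy=-7.501
  bounce: vy ← 0.69·7.501 = 5.175
Arc 5: start y=0.000, vy=5.175 → t=1.035, apex=1.339, x_land=76.212, impact vy=-5.175
  bounce: vy ← 0.69·5.175 = 3.571
Arc 6: start y=0.000, vy=3.571 → t=0.714, apex=0.638, x_land=81.047, impact vy=-3.571
  bounce: vy ← 0.69·3.571 = 2.464
Arc 7: start y=0.000, vy=2.464 → t=0.493, apex=0.304, x_land=84.383, impact vy=-2.464
  bounce: vy ← 0.69·2.464 = 1.700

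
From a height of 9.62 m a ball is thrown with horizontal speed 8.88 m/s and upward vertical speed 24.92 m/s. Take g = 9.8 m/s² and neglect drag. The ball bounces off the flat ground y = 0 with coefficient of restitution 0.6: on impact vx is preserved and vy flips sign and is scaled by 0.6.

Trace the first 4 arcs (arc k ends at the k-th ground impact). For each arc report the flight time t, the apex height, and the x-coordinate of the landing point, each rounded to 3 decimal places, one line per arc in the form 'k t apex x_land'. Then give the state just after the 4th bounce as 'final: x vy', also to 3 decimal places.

1 5.446 41.304 48.362
2 3.484 14.869 79.300
3 2.090 5.353 97.863
4 1.254 1.927 109.001
final: 109.001 3.687

Arc 1: start y=9.620, vy=24.920 → t=5.446, apex=41.304, x_land=48.362, impact vy=-28.453
  bounce: vy ← 0.6·28.453 = 17.072
Arc 2: start y=0.000, vy=17.072 → t=3.484, apex=14.869, x_land=79.300, impact vy=-17.072
  bounce: vy ← 0.6·17.072 = 10.243
Arc 3: start y=0.000, vy=10.243 → t=2.090, apex=5.353, x_land=97.863, impact vy=-10.243
  bounce: vy ← 0.6·10.243 = 6.146
Arc 4: start y=0.000, vy=6.146 → t=1.254, apex=1.927, x_land=109.001, impact vy=-6.146
  bounce: vy ← 0.6·6.146 = 3.687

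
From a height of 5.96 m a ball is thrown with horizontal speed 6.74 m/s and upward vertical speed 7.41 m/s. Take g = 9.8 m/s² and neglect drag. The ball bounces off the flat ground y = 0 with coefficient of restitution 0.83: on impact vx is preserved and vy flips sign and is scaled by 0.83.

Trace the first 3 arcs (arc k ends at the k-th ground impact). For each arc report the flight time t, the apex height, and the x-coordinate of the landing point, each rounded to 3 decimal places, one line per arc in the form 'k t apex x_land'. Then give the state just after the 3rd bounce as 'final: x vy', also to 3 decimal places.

1 2.093 8.761 14.109
2 2.220 6.036 29.070
3 1.842 4.158 41.487
final: 41.487 7.493

Arc 1: start y=5.960, vy=7.410 → t=2.093, apex=8.761, x_land=14.109, impact vy=-13.104
  bounce: vy ← 0.83·13.104 = 10.877
Arc 2: start y=0.000, vy=10.877 → t=2.220, apex=6.036, x_land=29.070, impact vy=-10.877
  bounce: vy ← 0.83·10.877 = 9.028
Arc 3: start y=0.000, vy=9.028 → t=1.842, apex=4.158, x_land=41.487, impact vy=-9.028
  bounce: vy ← 0.83·9.028 = 7.493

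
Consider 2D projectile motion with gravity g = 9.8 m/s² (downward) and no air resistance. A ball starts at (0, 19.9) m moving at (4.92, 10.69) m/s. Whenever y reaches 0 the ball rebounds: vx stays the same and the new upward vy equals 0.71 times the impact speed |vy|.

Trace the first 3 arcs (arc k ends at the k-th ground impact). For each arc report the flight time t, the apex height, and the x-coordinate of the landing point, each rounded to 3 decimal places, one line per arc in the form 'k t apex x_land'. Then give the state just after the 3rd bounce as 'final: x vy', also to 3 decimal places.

1 3.382 25.730 16.641
2 3.254 12.971 32.651
3 2.310 6.539 44.017
final: 44.017 8.038

Arc 1: start y=19.900, vy=10.690 → t=3.382, apex=25.730, x_land=16.641, impact vy=-22.457
  bounce: vy ← 0.71·22.457 = 15.944
Arc 2: start y=0.000, vy=15.944 → t=3.254, apex=12.971, x_land=32.651, impact vy=-15.944
  bounce: vy ← 0.71·15.944 = 11.321
Arc 3: start y=0.000, vy=11.321 → t=2.310, apex=6.539, x_land=44.017, impact vy=-11.321
  bounce: vy ← 0.71·11.321 = 8.038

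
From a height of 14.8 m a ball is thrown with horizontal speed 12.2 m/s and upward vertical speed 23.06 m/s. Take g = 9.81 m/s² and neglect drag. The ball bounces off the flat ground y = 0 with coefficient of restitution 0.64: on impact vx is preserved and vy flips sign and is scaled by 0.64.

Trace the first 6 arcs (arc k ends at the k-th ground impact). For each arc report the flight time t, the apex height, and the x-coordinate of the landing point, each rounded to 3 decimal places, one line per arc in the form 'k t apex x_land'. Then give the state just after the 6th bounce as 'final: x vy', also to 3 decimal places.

1 5.273 41.903 64.337
2 3.741 17.164 109.980
3 2.394 7.030 139.191
4 1.532 2.880 157.886
5 0.981 1.179 169.851
6 0.628 0.483 177.509
final: 177.509 1.970

Arc 1: start y=14.800, vy=23.060 → t=5.273, apex=41.903, x_land=64.337, impact vy=-28.673
  bounce: vy ← 0.64·28.673 = 18.351
Arc 2: start y=0.000, vy=18.351 → t=3.741, apex=17.164, x_land=109.980, impact vy=-18.351
  bounce: vy ← 0.64·18.351 = 11.744
Arc 3: start y=0.000, vy=11.744 → t=2.394, apex=7.030, x_land=139.191, impact vy=-11.744
  bounce: vy ← 0.64·11.744 = 7.516
Arc 4: start y=0.000, vy=7.516 → t=1.532, apex=2.880, x_land=157.886, impact vy=-7.516
  bounce: vy ← 0.64·7.516 = 4.811
Arc 5: start y=0.000, vy=4.811 → t=0.981, apex=1.179, x_land=169.851, impact vy=-4.811
  bounce: vy ← 0.64·4.811 = 3.079
Arc 6: start y=0.000, vy=3.079 → t=0.628, apex=0.483, x_land=177.509, impact vy=-3.079
  bounce: vy ← 0.64·3.079 = 1.970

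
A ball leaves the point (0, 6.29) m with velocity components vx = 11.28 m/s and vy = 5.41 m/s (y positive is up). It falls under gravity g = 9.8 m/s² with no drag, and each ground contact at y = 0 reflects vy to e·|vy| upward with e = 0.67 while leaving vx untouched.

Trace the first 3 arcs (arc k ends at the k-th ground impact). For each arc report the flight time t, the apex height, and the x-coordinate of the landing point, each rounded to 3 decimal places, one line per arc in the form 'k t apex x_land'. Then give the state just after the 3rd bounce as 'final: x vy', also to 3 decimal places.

Arc 1: start y=6.290, vy=5.410 → t=1.812, apex=7.783, x_land=20.444, impact vy=-12.351
  bounce: vy ← 0.67·12.351 = 8.275
Arc 2: start y=0.000, vy=8.275 → t=1.689, apex=3.494, x_land=39.494, impact vy=-8.275
  bounce: vy ← 0.67·8.275 = 5.544
Arc 3: start y=0.000, vy=5.544 → t=1.132, apex=1.568, x_land=52.257, impact vy=-5.544
  bounce: vy ← 0.67·5.544 = 3.715

1 1.812 7.783 20.444
2 1.689 3.494 39.494
3 1.132 1.568 52.257
final: 52.257 3.715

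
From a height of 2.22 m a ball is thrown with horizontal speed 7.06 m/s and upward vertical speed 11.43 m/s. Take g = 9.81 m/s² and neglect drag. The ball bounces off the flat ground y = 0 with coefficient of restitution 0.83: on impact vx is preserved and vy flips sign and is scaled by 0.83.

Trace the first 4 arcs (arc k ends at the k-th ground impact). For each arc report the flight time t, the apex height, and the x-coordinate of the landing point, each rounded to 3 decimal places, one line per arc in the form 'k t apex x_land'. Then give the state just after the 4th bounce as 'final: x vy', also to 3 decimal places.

Arc 1: start y=2.220, vy=11.430 → t=2.511, apex=8.879, x_land=17.725, impact vy=-13.199
  bounce: vy ← 0.83·13.199 = 10.955
Arc 2: start y=0.000, vy=10.955 → t=2.233, apex=6.117, x_land=33.492, impact vy=-10.955
  bounce: vy ← 0.83·10.955 = 9.092
Arc 3: start y=0.000, vy=9.092 → t=1.854, apex=4.214, x_land=46.579, impact vy=-9.092
  bounce: vy ← 0.83·9.092 = 7.547
Arc 4: start y=0.000, vy=7.547 → t=1.539, apex=2.903, x_land=57.442, impact vy=-7.547
  bounce: vy ← 0.83·7.547 = 6.264

1 2.511 8.879 17.725
2 2.233 6.117 33.492
3 1.854 4.214 46.579
4 1.539 2.903 57.442
final: 57.442 6.264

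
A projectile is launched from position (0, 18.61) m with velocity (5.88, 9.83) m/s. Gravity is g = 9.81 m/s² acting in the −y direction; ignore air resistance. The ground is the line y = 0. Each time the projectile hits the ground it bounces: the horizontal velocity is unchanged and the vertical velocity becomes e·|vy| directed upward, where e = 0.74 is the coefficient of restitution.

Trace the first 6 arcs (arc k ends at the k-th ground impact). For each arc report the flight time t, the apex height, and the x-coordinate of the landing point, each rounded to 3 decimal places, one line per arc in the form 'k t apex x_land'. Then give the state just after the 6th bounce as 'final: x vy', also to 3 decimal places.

Arc 1: start y=18.610, vy=9.830 → t=3.193, apex=23.535, x_land=18.772, impact vy=-21.489
  bounce: vy ← 0.74·21.489 = 15.902
Arc 2: start y=0.000, vy=15.902 → t=3.242, apex=12.888, x_land=37.834, impact vy=-15.902
  bounce: vy ← 0.74·15.902 = 11.767
Arc 3: start y=0.000, vy=11.767 → t=2.399, apex=7.057, x_land=51.940, impact vy=-11.767
  bounce: vy ← 0.74·11.767 = 8.708
Arc 4: start y=0.000, vy=8.708 → t=1.775, apex=3.865, x_land=62.379, impact vy=-8.708
  bounce: vy ← 0.74·8.708 = 6.444
Arc 5: start y=0.000, vy=6.444 → t=1.314, apex=2.116, x_land=70.104, impact vy=-6.444
  bounce: vy ← 0.74·6.444 = 4.768
Arc 6: start y=0.000, vy=4.768 → t=0.972, apex=1.159, x_land=75.820, impact vy=-4.768
  bounce: vy ← 0.74·4.768 = 3.529

1 3.193 23.535 18.772
2 3.242 12.888 37.834
3 2.399 7.057 51.940
4 1.775 3.865 62.379
5 1.314 2.116 70.104
6 0.972 1.159 75.820
final: 75.820 3.529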